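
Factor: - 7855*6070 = - 2^1*5^2*607^1 * 1571^1 = - 47679850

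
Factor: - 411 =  - 3^1 * 137^1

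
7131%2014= 1089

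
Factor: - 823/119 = - 7^( - 1 )*17^(-1)*823^1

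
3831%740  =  131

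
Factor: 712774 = 2^1*356387^1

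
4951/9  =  550 + 1/9 =550.11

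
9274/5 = 9274/5 = 1854.80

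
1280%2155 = 1280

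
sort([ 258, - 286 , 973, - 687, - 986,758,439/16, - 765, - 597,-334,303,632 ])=[ -986 , - 765, - 687, - 597 , - 334,  -  286, 439/16, 258,303, 632,758,973] 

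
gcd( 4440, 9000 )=120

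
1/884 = 1/884 = 0.00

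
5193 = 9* 577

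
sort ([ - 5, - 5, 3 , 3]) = [ - 5, - 5 , 3,3 ]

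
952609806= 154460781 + 798149025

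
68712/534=11452/89=128.67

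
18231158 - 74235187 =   -  56004029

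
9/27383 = 9/27383 = 0.00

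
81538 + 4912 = 86450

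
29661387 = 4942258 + 24719129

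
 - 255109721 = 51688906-306798627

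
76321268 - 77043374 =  - 722106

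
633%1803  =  633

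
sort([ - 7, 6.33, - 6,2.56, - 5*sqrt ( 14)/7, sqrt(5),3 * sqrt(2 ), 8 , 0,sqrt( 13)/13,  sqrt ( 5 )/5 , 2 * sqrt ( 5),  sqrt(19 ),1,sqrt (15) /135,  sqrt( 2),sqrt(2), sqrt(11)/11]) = [ - 7, - 6, - 5 * sqrt(14)/7, 0,  sqrt(15 ) /135,sqrt(13) /13, sqrt( 11 )/11,sqrt ( 5 )/5,1, sqrt( 2), sqrt( 2),sqrt(5),2.56, 3*sqrt( 2),  sqrt (19),2 * sqrt(5),6.33,  8]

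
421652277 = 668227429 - 246575152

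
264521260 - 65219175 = 199302085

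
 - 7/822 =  - 7/822 = - 0.01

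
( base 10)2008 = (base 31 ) 22o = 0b11111011000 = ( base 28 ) 2FK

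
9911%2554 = 2249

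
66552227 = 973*68399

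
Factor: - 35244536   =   - 2^3*17^1*259151^1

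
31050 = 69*450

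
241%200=41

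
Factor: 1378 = 2^1*13^1*53^1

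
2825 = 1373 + 1452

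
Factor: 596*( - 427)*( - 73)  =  18577916 = 2^2 * 7^1*61^1*73^1 * 149^1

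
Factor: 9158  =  2^1*19^1*241^1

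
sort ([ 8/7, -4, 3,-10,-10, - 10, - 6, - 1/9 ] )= [ - 10, - 10, - 10,-6, -4 ,-1/9, 8/7,3] 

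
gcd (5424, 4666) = 2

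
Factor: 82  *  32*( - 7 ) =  - 2^6*7^1* 41^1 = -  18368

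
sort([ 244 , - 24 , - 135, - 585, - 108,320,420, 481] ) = [  -  585,-135,-108,-24, 244, 320, 420, 481 ]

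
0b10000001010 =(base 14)53c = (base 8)2012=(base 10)1034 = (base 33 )VB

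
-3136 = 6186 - 9322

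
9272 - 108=9164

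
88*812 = 71456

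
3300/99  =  100/3=33.33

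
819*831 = 680589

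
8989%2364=1897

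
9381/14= 9381/14 = 670.07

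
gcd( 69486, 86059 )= 1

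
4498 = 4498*1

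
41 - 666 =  - 625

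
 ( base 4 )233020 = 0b101111001000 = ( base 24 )55G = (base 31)349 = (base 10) 3016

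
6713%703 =386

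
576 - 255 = 321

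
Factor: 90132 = 2^2 * 3^1*7^1*29^1*37^1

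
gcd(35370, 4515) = 15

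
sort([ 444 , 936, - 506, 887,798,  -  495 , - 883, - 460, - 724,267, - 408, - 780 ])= [ - 883,-780, - 724, - 506,-495, - 460, - 408,267 , 444, 798, 887,  936 ]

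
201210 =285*706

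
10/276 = 5/138 = 0.04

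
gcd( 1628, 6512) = 1628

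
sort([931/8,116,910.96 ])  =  [ 116, 931/8,910.96]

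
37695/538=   70 + 35/538= 70.07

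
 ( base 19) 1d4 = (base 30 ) kc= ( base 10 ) 612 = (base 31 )JN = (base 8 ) 1144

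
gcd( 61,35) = 1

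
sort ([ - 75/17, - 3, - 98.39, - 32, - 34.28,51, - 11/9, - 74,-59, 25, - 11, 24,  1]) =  [ - 98.39,- 74, - 59, - 34.28, - 32, - 11, - 75/17, - 3,- 11/9,1,24 , 25, 51]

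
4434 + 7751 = 12185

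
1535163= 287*5349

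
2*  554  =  1108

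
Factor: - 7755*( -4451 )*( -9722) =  - 335579183610 = - 2^1*3^1*5^1 * 11^1*47^1* 4451^1*4861^1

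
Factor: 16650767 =7^1*2378681^1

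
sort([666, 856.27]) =[666, 856.27] 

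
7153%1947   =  1312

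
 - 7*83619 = -585333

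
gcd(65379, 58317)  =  3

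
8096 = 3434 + 4662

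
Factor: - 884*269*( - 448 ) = 106532608 = 2^8*7^1* 13^1*17^1* 269^1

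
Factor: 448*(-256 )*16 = -1835008=-  2^18*7^1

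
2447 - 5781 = - 3334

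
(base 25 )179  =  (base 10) 809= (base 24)19H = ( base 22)1EH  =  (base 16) 329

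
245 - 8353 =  - 8108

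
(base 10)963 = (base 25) 1DD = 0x3C3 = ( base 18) 2h9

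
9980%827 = 56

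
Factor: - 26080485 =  - 3^1*5^1 * 1738699^1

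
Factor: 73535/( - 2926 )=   -  955/38  =  - 2^ (- 1)*5^1 *19^(-1 )*191^1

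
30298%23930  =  6368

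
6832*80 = 546560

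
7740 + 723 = 8463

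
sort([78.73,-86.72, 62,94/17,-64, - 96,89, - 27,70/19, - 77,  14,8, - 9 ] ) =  [ - 96,  -  86.72, - 77,  -  64, - 27, - 9,70/19,  94/17,8, 14,  62,78.73,89]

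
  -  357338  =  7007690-7365028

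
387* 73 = 28251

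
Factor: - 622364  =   - 2^2*19^2*431^1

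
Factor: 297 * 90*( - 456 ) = -12188880 = -2^4*3^6*5^1*11^1*19^1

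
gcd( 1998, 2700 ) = 54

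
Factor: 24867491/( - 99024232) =-2^( - 3) * 11^1*179^( - 1 ) * 69151^(-1)*2260681^1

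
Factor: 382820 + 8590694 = 2^1*11^1*89^1*4583^1= 8973514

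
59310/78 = 9885/13 = 760.38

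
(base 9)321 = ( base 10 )262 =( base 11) 219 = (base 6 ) 1114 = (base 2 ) 100000110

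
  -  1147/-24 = 47 + 19/24= 47.79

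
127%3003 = 127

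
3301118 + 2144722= 5445840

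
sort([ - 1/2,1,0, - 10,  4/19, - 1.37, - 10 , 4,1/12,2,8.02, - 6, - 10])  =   [  -  10, - 10 ,-10,-6, - 1.37, - 1/2,0,1/12, 4/19,1, 2 , 4,  8.02]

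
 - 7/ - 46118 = 7/46118 =0.00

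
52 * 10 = 520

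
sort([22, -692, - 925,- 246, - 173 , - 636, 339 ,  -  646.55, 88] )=[-925, - 692, - 646.55, - 636, - 246, - 173,22,88,339 ]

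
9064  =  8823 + 241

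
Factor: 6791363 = 41^1*71^1*2333^1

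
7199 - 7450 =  - 251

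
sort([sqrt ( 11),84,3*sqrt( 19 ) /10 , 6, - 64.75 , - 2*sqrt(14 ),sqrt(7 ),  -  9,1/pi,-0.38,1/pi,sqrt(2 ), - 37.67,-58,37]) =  [-64.75,- 58,  -  37.67, - 9,- 2 *sqrt(14), - 0.38,1/pi,1/pi,3 * sqrt(19) /10,sqrt ( 2), sqrt( 7 ),sqrt( 11),6,37,84]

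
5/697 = 5/697= 0.01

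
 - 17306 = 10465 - 27771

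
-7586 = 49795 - 57381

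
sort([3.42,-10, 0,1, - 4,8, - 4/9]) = [ - 10, - 4, - 4/9,0,1,3.42, 8 ]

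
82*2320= 190240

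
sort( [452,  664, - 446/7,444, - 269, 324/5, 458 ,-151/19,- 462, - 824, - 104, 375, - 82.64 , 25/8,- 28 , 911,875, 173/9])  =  [ - 824 , - 462,-269, - 104, - 82.64, - 446/7, - 28, - 151/19, 25/8,173/9, 324/5,375, 444, 452, 458,664, 875, 911] 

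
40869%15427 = 10015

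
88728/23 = 88728/23 = 3857.74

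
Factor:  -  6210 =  - 2^1 * 3^3*5^1*23^1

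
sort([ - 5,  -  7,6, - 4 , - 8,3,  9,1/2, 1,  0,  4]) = [ - 8,-7,-5, - 4,0,1/2, 1,  3 , 4,6,9] 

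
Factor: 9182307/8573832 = 2^( - 3)*3^(-1)*193^(  -  1) * 617^( - 1 )*3060769^1 =3060769/2857944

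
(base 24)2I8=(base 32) 1ho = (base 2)11000111000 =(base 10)1592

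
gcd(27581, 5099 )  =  1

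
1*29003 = 29003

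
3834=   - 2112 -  - 5946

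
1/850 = 1/850 = 0.00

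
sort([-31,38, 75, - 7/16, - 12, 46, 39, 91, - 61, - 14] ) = [ - 61 , - 31, -14, - 12, - 7/16,  38, 39,46,75, 91 ] 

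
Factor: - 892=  - 2^2*223^1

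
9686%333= 29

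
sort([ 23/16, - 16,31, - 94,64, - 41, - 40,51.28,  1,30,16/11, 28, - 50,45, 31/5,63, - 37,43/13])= [ - 94, - 50, - 41,-40, - 37,-16, 1  ,  23/16,16/11,43/13, 31/5,28,30,31, 45 , 51.28,63 , 64] 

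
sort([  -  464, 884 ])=[  -  464,884] 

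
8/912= 1/114 = 0.01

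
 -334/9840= - 167/4920 = - 0.03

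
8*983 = 7864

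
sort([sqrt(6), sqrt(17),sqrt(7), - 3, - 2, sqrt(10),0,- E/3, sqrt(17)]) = [ - 3, - 2, - E/3, 0, sqrt(6), sqrt(7 ),sqrt(10),sqrt (17 ), sqrt(17)]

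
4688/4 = 1172  =  1172.00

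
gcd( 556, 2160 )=4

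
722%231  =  29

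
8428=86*98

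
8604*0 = 0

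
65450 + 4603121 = 4668571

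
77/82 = 77/82 =0.94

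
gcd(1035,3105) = 1035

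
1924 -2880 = - 956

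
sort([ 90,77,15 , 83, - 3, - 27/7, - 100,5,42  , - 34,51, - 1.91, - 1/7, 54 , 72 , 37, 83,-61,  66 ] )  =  [ - 100, - 61, - 34, - 27/7,  -  3,-1.91 , - 1/7,5, 15, 37,42,51,54, 66, 72, 77, 83 , 83, 90] 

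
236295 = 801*295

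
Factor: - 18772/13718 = -26/19 = - 2^1*13^1*19^(- 1)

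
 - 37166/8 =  - 4646 + 1/4 = - 4645.75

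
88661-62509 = 26152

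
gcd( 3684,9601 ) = 1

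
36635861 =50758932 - 14123071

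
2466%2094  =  372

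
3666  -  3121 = 545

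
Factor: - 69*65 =  -  4485 = -3^1 *5^1*13^1*23^1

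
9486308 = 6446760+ 3039548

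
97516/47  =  97516/47 = 2074.81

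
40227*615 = 24739605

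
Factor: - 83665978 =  -2^1*11^1*3802999^1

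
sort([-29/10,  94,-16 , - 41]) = [ - 41 , - 16, -29/10  ,  94] 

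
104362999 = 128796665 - 24433666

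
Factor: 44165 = 5^1 * 11^2 * 73^1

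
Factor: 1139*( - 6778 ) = -2^1*17^1*67^1*3389^1= - 7720142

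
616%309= 307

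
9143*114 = 1042302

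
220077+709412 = 929489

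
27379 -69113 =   -  41734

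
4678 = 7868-3190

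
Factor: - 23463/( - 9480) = 99/40 =2^( - 3)*3^2*5^ (-1)*11^1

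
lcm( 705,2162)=32430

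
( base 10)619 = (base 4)21223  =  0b1001101011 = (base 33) ip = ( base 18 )1G7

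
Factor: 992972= 2^2*248243^1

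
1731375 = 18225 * 95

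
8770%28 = 6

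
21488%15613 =5875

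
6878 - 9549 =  - 2671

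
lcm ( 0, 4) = 0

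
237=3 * 79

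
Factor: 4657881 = 3^1*17^1*91331^1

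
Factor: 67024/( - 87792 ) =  - 3^( - 1 )*31^( - 1 )*71^1 = - 71/93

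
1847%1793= 54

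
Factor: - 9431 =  - 9431^1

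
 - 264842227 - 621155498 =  - 885997725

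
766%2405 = 766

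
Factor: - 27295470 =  - 2^1 * 3^2 * 5^1 * 303283^1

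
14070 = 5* 2814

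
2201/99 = 2201/99 = 22.23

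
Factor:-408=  - 2^3*3^1*17^1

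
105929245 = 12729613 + 93199632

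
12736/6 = 2122 + 2/3 = 2122.67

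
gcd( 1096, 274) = 274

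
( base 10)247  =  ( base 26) 9D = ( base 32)7n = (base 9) 304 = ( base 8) 367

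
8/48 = 1/6= 0.17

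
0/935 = 0= 0.00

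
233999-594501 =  - 360502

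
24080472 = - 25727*(-936)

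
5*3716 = 18580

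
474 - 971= - 497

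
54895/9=54895/9 = 6099.44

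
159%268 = 159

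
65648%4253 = 1853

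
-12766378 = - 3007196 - 9759182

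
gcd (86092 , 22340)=4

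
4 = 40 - 36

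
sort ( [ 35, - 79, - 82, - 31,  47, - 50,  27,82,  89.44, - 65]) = [ - 82, - 79, - 65, - 50, - 31, 27 , 35,47,  82,89.44] 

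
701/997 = 701/997 = 0.70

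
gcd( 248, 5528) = 8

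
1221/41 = 29 + 32/41 = 29.78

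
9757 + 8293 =18050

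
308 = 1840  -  1532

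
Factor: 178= 2^1 * 89^1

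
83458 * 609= 50825922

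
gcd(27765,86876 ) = 1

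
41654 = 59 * 706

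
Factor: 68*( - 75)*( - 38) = 193800 = 2^3*3^1*5^2*17^1*19^1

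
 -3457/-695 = 4 + 677/695 = 4.97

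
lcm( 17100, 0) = 0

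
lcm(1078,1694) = 11858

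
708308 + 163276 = 871584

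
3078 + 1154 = 4232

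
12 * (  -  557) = - 6684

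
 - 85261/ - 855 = 99 + 616/855 = 99.72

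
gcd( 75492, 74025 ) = 9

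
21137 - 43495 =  - 22358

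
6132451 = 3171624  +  2960827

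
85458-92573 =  - 7115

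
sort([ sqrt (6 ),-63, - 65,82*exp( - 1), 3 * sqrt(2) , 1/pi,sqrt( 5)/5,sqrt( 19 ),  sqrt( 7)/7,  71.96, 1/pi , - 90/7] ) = [-65,  -  63, - 90/7, 1/pi, 1/pi,sqrt(7) /7,  sqrt( 5)/5 , sqrt(6 ) , 3*sqrt(2) , sqrt( 19),82*exp( - 1) , 71.96 ]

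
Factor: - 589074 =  - 2^1*3^1*98179^1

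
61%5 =1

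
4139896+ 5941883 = 10081779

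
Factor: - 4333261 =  - 691^1*6271^1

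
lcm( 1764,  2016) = 14112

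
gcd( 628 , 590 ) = 2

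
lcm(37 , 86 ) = 3182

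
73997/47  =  1574 + 19/47 = 1574.40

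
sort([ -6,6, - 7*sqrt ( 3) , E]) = [ - 7*sqrt(3 ), - 6, E, 6]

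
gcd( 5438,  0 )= 5438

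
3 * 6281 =18843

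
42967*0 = 0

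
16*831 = 13296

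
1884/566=3+93/283 = 3.33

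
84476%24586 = 10718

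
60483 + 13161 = 73644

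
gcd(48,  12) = 12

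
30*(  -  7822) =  - 234660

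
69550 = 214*325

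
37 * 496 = 18352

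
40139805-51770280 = -11630475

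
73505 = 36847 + 36658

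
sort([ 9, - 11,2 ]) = [ - 11,2, 9]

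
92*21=1932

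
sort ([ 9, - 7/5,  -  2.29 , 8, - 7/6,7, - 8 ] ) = [-8, -2.29, - 7/5,-7/6, 7,8, 9]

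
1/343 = 1/343 = 0.00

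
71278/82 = 869 + 10/41 = 869.24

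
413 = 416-3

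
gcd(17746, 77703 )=1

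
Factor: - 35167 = -11^1 *23^1*139^1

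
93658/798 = 46829/399 = 117.37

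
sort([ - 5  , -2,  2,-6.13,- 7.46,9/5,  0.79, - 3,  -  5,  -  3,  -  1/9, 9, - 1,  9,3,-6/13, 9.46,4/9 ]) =[ - 7.46, - 6.13,-5,-5, - 3, - 3, - 2,-1, - 6/13,  -  1/9,4/9 , 0.79,9/5 , 2, 3, 9,9,9.46]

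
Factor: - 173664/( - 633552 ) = 54/197 = 2^1*3^3 *197^( - 1)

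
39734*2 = 79468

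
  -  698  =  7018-7716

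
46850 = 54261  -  7411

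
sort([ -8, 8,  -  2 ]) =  [- 8, - 2,8 ]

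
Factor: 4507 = 4507^1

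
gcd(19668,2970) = 66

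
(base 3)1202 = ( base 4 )233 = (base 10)47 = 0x2F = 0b101111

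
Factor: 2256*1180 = 2662080 = 2^6*3^1*5^1 * 47^1 * 59^1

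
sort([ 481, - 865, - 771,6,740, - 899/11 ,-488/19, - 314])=[ - 865, - 771,  -  314, - 899/11, - 488/19, 6,481 , 740] 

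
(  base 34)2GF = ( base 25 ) 4el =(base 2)101100110111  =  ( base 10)2871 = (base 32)2PN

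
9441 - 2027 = 7414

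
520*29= 15080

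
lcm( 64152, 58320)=641520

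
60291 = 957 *63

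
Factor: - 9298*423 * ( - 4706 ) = 18508952124 = 2^2*3^2*13^1*47^1*181^1*4649^1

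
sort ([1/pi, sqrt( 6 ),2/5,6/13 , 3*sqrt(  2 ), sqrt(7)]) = [ 1/pi,2/5 , 6/13, sqrt( 6),sqrt(7 ),3*sqrt( 2)]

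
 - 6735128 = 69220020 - 75955148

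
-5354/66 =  - 2677/33 = - 81.12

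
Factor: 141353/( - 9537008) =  - 2^( - 4 )*13^( - 2) *3527^( - 1 ) * 141353^1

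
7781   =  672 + 7109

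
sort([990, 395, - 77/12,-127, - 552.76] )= [ - 552.76,-127,-77/12 , 395, 990 ]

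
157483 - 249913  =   - 92430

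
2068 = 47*44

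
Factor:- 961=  - 31^2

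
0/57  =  0 = 0.00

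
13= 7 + 6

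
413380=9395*44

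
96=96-0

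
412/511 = 412/511 = 0.81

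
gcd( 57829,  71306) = 1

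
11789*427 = 5033903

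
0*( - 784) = 0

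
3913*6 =23478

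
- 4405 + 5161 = 756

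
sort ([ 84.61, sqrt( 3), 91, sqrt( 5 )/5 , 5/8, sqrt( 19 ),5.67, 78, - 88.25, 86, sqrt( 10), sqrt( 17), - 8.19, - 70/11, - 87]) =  [ - 88.25, - 87, - 8.19, - 70/11, sqrt (5 ) /5, 5/8, sqrt(3), sqrt( 10 ) , sqrt (17 ), sqrt( 19), 5.67,78, 84.61,86, 91 ] 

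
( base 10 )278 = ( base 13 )185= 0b100010110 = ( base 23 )C2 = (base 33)8E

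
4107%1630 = 847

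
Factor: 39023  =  39023^1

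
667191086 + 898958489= 1566149575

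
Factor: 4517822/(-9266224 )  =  -2^(-3)*11^(-1)*17^(-1 )*19^( - 1)*163^(-1)*337^1 * 6703^1 = -2258911/4633112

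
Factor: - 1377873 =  - 3^2*7^1 * 21871^1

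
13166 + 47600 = 60766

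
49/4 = 12 + 1/4  =  12.25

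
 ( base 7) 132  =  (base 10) 72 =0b1001000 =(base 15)4c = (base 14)52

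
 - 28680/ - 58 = 14340/29=494.48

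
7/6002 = 7/6002  =  0.00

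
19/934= 19/934 = 0.02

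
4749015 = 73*65055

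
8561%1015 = 441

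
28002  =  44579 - 16577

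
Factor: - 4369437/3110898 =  - 2^(-1 )*3^2*7^(-1 )*17^(-1)* 4357^( - 1)*161831^1 = - 1456479/1036966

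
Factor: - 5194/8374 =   -  49/79 = - 7^2*79^( - 1)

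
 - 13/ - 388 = 13/388=0.03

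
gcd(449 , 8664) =1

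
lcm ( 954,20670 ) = 62010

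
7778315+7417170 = 15195485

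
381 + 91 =472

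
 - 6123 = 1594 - 7717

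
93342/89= 93342/89 = 1048.79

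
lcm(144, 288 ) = 288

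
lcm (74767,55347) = 4261719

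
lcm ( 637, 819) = 5733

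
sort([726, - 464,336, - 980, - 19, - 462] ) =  [ - 980, - 464, - 462, - 19, 336, 726] 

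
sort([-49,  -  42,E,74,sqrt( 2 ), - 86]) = [ - 86, - 49 , - 42 , sqrt(2 ),E,74 ] 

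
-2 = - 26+24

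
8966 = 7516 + 1450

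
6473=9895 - 3422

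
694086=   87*7978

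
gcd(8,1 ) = 1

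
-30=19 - 49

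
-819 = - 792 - 27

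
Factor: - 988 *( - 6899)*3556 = 24238449872  =  2^4*7^1*13^1*19^1*127^1  *6899^1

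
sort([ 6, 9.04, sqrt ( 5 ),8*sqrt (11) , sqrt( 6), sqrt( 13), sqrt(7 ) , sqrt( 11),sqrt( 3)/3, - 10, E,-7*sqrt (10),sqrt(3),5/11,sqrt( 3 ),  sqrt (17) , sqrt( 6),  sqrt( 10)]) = [ - 7*sqrt( 10 ), - 10 , 5/11,sqrt( 3)/3 , sqrt( 3 ), sqrt(3),  sqrt( 5), sqrt( 6),  sqrt( 6),sqrt (7), E,sqrt(10)  ,  sqrt(11 ),sqrt(13)  ,  sqrt( 17) , 6,9.04,  8*sqrt(11)] 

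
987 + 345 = 1332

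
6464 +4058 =10522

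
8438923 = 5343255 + 3095668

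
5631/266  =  21 + 45/266=21.17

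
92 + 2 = 94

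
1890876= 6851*276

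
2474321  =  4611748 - 2137427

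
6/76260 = 1/12710  =  0.00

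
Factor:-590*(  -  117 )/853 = 69030/853  =  2^1 * 3^2*5^1*13^1 *59^1*853^(-1)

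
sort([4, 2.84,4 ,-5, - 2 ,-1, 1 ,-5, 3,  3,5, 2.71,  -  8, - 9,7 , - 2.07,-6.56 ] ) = [ - 9, - 8 , - 6.56, - 5 , - 5, - 2.07, - 2 ,-1,1, 2.71,2.84,3,3, 4,4,5, 7] 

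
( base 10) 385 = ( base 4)12001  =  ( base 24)g1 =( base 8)601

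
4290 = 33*130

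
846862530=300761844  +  546100686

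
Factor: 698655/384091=3^1  *5^1*47^1* 53^( - 1)*991^1*7247^(-1) 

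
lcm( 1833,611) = 1833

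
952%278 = 118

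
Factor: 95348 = 2^2*11^2*197^1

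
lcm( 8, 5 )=40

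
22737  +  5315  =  28052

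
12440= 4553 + 7887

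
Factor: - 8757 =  - 3^2*7^1*139^1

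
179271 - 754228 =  - 574957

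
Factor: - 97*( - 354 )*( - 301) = -2^1 *3^1*7^1*43^1 * 59^1*97^1 = -10335738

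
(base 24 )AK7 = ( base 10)6247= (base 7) 24133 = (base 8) 14147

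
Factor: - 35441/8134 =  - 61/14 = - 2^( - 1 )*7^ ( - 1) * 61^1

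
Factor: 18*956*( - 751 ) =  - 12923208 = -  2^3  *  3^2* 239^1*751^1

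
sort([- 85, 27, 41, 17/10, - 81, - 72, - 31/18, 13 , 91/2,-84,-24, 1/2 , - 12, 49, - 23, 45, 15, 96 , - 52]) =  [ - 85, - 84, - 81,-72, - 52, - 24, - 23, - 12, - 31/18,1/2,17/10, 13, 15,27, 41 , 45,91/2 , 49, 96 ] 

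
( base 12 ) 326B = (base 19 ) F77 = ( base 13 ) 26B4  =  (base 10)5555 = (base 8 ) 12663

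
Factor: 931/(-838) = - 2^ ( - 1)*7^2 *19^1*419^( - 1)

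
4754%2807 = 1947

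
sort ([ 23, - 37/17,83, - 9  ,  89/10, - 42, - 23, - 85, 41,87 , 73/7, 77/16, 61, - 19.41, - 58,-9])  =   [  -  85, - 58, - 42, -23, - 19.41 ,-9, - 9 , - 37/17,77/16, 89/10, 73/7,23,41,  61,83, 87 ]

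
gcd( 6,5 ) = 1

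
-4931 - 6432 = - 11363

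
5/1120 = 1/224 = 0.00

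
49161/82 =599 + 43/82 = 599.52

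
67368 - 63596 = 3772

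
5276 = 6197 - 921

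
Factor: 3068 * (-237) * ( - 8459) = 2^2*3^1*11^1*13^1*59^1*79^1*769^1 = 6150674244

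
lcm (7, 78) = 546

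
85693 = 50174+35519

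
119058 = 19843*6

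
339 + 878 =1217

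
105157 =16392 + 88765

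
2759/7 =394+1/7 = 394.14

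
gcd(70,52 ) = 2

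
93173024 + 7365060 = 100538084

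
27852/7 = 3978+6/7 = 3978.86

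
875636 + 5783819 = 6659455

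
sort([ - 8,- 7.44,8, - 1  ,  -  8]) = [-8,-8,  -  7.44, - 1,8 ] 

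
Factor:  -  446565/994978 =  - 2^( - 1)*3^1*5^1*7^1 * 443^( - 1 )*1123^( - 1)*4253^1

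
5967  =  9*663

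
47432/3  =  15810 + 2/3=15810.67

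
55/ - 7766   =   - 1+701/706 = - 0.01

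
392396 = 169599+222797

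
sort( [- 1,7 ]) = [ - 1,7]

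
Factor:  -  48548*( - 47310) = 2296805880 = 2^3* 3^1 * 5^1*19^1*53^1*83^1*229^1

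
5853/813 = 7 + 54/271   =  7.20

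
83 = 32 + 51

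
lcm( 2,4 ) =4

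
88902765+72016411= 160919176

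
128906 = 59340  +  69566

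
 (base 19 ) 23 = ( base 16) 29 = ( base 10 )41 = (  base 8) 51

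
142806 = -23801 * (  -  6) 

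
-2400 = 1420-3820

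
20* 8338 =166760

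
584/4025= 584/4025 = 0.15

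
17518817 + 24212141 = 41730958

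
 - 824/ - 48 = 17 + 1/6 = 17.17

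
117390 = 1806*65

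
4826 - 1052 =3774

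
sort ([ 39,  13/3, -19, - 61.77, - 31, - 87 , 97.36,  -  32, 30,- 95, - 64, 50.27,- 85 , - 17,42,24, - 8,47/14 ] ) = [ - 95, - 87, - 85 , - 64, - 61.77,-32, - 31, - 19, - 17, - 8, 47/14,  13/3,  24, 30, 39,  42,50.27, 97.36]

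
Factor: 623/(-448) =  - 2^(- 6 )*89^1 = - 89/64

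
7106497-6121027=985470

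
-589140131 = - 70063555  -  519076576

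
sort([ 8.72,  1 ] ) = [ 1,  8.72]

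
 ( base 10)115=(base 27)47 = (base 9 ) 137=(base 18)67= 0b1110011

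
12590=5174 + 7416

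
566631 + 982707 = 1549338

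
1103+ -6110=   -  5007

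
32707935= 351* 93185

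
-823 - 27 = -850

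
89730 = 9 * 9970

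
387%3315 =387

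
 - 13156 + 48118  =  34962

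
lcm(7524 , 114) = 7524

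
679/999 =679/999  =  0.68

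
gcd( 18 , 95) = 1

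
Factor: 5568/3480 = 8/5 = 2^3 * 5^(- 1 ) 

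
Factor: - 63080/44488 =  - 5^1*19^1 * 67^( - 1)=-95/67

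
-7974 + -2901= - 10875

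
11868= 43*276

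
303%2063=303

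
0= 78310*0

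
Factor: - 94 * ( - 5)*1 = 470 =2^1*5^1*47^1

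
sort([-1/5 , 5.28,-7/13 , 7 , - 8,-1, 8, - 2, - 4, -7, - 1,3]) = [ - 8,-7, - 4, - 2, -1 , - 1 ,-7/13, - 1/5,3, 5.28,7, 8 ] 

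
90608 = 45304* 2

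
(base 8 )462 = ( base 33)99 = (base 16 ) 132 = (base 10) 306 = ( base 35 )8q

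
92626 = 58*1597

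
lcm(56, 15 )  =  840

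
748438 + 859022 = 1607460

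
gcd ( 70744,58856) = 8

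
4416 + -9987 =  - 5571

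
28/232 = 7/58 = 0.12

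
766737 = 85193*9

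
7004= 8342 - 1338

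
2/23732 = 1/11866 = 0.00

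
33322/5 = 6664 + 2/5=6664.40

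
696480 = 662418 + 34062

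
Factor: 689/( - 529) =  - 13^1* 23^(-2)*53^1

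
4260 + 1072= 5332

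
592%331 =261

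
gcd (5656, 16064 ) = 8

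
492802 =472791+20011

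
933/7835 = 933/7835 = 0.12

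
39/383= 39/383 =0.10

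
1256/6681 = 1256/6681 = 0.19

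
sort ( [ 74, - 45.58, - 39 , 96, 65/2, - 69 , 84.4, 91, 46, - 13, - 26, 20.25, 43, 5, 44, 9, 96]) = [ - 69,  -  45.58, - 39, - 26, - 13,5, 9, 20.25, 65/2,43,44, 46,74,84.4, 91,96, 96]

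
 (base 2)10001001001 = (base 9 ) 1448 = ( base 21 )2a5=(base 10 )1097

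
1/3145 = 1/3145 = 0.00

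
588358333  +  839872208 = 1428230541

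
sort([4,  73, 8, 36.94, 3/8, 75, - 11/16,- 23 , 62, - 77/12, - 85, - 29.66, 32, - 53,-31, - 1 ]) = [ - 85,-53,-31, - 29.66,-23,-77/12, - 1,-11/16, 3/8,4,  8, 32, 36.94, 62, 73, 75 ] 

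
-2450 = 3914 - 6364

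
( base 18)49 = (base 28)2p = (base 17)4d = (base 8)121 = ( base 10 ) 81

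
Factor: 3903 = 3^1*1301^1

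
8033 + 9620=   17653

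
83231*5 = 416155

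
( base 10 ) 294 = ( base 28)ae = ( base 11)248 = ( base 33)8u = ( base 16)126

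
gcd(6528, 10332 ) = 12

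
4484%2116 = 252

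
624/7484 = 156/1871 =0.08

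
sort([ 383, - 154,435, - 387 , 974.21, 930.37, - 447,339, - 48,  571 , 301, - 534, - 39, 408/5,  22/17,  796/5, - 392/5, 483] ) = [ - 534, - 447,- 387 ,-154, - 392/5,  -  48  , - 39, 22/17, 408/5,  796/5 , 301,339, 383,435,483, 571, 930.37, 974.21]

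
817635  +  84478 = 902113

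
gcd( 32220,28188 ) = 36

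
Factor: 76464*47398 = 2^5 * 3^4*13^1*59^1*1823^1 = 3624240672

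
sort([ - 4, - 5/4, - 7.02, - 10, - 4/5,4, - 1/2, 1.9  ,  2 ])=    [ - 10, - 7.02, - 4, - 5/4, - 4/5, - 1/2,1.9,  2, 4] 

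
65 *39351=2557815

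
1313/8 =164 + 1/8 = 164.12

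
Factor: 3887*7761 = 30167007=3^1*13^3 * 23^1*199^1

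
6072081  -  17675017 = -11602936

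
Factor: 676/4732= 1/7 = 7^ ( - 1)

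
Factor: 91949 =11^1* 13^1*643^1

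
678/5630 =339/2815  =  0.12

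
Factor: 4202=2^1 *11^1*191^1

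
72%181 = 72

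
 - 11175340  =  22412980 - 33588320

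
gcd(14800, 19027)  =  1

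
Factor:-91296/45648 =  - 2^1 = - 2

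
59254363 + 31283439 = 90537802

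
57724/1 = 57724 = 57724.00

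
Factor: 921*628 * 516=2^4*3^2*43^1*157^1 * 307^1 =298448208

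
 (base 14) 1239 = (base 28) 41N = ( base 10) 3187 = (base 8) 6163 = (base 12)1a17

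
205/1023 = 205/1023 =0.20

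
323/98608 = 323/98608 = 0.00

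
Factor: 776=2^3 * 97^1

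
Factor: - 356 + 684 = 328 = 2^3 *41^1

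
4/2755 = 4/2755 = 0.00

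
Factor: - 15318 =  - 2^1*3^2* 23^1*37^1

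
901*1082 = 974882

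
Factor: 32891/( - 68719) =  - 7^( - 1 ) * 31^1*1061^1*9817^(-1) 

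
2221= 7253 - 5032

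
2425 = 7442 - 5017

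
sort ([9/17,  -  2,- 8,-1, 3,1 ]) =[-8, - 2 ,  -  1,9/17, 1,3 ]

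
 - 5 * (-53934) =269670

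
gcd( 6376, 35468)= 4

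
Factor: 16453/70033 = 59^(-1 ) * 1187^ ( - 1)*16453^1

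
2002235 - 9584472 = -7582237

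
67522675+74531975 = 142054650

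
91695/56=1637 + 23/56 = 1637.41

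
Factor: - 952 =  - 2^3 * 7^1*17^1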